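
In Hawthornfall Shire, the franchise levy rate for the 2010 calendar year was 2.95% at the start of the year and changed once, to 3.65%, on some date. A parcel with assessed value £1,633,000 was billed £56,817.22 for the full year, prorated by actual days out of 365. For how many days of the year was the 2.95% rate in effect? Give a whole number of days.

Let d = days at the first rate; then 365 − d days at the second rate.
£1,633,000 × [2.95%·d + 3.65%·(365−d)] / 365 = £56,817.22
Solving gives d = 89, so the new rate took effect on 31 March 2010.

89 days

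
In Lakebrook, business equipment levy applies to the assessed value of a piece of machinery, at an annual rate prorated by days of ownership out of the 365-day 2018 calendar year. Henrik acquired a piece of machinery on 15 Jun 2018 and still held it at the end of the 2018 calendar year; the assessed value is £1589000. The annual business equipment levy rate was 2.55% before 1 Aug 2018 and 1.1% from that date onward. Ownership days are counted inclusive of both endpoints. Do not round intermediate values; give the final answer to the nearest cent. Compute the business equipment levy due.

15 Jun – 31 Jul 2018: 47 days at 2.55% → £1589000 × 2.55% × 47/365 = £5217.5795
1 Aug – 31 Dec 2018: 153 days at 1.1% → £1589000 × 1.1% × 153/365 = £7326.8137
Total = £12544.3932

£12544.39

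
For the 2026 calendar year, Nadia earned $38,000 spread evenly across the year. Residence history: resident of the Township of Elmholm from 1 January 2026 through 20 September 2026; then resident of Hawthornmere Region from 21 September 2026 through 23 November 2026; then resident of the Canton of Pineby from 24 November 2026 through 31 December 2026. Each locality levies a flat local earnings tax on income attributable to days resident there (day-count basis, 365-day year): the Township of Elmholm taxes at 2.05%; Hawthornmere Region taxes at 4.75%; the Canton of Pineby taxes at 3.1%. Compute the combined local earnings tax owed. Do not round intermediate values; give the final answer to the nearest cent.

The Township of Elmholm, 1 January – 20 September 2026: 263 days → $38,000 × 2.05% × 263/365 = $561.3068
Hawthornmere Region, 21 September – 23 November 2026: 64 days → $38,000 × 4.75% × 64/365 = $316.4932
The Canton of Pineby, 24 November – 31 December 2026: 38 days → $38,000 × 3.1% × 38/365 = $122.6411
Total = $1,000.4411

$1,000.44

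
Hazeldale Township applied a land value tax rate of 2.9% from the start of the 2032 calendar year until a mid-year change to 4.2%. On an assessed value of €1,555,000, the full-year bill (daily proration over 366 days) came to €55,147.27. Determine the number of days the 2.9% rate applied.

Let d = days at the first rate; then 366 − d days at the second rate.
€1,555,000 × [2.9%·d + 4.2%·(366−d)] / 366 = €55,147.27
Solving gives d = 184, so the new rate took effect on 3 July 2032.

184 days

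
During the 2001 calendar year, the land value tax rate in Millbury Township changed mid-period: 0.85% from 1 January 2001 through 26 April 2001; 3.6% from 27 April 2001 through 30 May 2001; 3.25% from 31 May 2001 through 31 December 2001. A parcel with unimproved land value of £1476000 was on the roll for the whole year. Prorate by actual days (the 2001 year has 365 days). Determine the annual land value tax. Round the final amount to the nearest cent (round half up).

£37193.18

1 January – 26 April 2001: 116 days at 0.85% → £1476000 × 0.85% × 116/365 = £3987.2219
27 April – 30 May 2001: 34 days at 3.6% → £1476000 × 3.6% × 34/365 = £4949.6548
31 May – 31 December 2001: 215 days at 3.25% → £1476000 × 3.25% × 215/365 = £28256.3014
Total = £37193.1781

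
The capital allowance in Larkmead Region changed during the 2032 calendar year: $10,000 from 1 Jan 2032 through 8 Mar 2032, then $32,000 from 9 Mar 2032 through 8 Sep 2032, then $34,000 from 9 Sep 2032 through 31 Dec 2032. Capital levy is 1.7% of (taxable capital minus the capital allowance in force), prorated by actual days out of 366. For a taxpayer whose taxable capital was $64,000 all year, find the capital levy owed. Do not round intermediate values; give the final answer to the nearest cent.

$602.90

1 Jan – 8 Mar 2032: 68 days, exemption $10,000 → ($64,000 − $10,000) × 1.7% × 68/366 = $170.5574
9 Mar – 8 Sep 2032: 184 days, exemption $32,000 → ($64,000 − $32,000) × 1.7% × 184/366 = $273.4863
9 Sep – 31 Dec 2032: 114 days, exemption $34,000 → ($64,000 − $34,000) × 1.7% × 114/366 = $158.8525
Total = $602.8962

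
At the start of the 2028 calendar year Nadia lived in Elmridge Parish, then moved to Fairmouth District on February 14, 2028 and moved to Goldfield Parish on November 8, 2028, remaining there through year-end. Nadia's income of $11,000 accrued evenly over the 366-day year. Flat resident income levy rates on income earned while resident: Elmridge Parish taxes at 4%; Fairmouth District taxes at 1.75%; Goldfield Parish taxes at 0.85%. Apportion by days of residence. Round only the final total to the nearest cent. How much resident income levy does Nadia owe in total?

Elmridge Parish, January 1 – February 13, 2028: 44 days → $11,000 × 4% × 44/366 = $52.8962
Fairmouth District, February 14 – November 7, 2028: 268 days → $11,000 × 1.75% × 268/366 = $140.9563
Goldfield Parish, November 8 – December 31, 2028: 54 days → $11,000 × 0.85% × 54/366 = $13.7951
Total = $207.6475

$207.65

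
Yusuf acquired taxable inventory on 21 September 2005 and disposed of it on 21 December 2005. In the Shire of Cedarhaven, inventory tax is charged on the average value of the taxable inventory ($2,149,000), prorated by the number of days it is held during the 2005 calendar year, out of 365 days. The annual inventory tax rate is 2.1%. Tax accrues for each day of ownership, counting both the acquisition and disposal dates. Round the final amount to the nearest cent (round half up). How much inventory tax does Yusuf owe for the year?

$11,374.98

Days held (21 September – 21 December 2005): 92 out of 365
Tax = $2,149,000 × 2.1% × 92/365 = $11,374.9808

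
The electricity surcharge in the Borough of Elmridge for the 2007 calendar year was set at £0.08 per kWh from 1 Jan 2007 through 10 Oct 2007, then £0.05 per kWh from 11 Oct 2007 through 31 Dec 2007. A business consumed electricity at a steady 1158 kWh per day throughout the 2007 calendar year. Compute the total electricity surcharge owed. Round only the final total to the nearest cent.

1 Jan – 10 Oct 2007: 283 days × 1158 kWh/day = 327,714 kWh at £0.08/kWh → £26,217.12
11 Oct – 31 Dec 2007: 82 days × 1158 kWh/day = 94,956 kWh at £0.05/kWh → £4,747.80

£30,964.92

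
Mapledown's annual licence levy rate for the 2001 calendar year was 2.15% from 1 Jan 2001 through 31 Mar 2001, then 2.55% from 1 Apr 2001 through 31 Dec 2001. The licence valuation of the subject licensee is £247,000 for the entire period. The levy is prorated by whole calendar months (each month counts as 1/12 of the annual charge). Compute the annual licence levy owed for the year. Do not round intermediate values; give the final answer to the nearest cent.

1 Jan – 31 Mar 2001: 3 months at 2.15% → £247,000 × 2.15% × 3/12 = £1,327.6250
1 Apr – 31 Dec 2001: 9 months at 2.55% → £247,000 × 2.55% × 9/12 = £4,723.8750
Total = £6,051.5000

£6,051.50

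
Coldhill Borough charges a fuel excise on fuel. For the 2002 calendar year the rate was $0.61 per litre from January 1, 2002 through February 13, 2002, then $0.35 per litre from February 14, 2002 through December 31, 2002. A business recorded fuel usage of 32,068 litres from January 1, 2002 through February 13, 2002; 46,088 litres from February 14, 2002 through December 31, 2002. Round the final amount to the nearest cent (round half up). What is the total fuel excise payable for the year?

January 1 – February 13, 2002: 32,068 litres at $0.61/litre → $19561.48
February 14 – December 31, 2002: 46,088 litres at $0.35/litre → $16130.80

$35692.28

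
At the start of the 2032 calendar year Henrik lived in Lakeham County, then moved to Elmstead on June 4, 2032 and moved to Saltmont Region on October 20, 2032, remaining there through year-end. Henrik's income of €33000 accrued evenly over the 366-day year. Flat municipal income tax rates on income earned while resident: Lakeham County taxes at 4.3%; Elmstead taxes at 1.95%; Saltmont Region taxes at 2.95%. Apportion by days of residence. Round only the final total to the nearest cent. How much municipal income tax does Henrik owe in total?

€1037.74

Lakeham County, January 1 – June 3, 2032: 155 days → €33000 × 4.3% × 155/366 = €600.9426
Elmstead, June 4 – October 19, 2032: 138 days → €33000 × 1.95% × 138/366 = €242.6311
Saltmont Region, October 20 – December 31, 2032: 73 days → €33000 × 2.95% × 73/366 = €194.1680
Total = €1037.7418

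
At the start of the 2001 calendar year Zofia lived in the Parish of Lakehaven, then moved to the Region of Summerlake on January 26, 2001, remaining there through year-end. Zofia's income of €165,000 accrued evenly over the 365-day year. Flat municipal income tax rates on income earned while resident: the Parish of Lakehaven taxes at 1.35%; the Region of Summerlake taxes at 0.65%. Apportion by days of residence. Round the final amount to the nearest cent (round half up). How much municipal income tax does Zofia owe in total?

€1,151.61

The Parish of Lakehaven, January 1 – January 25, 2001: 25 days → €165,000 × 1.35% × 25/365 = €152.5685
The Region of Summerlake, January 26 – December 31, 2001: 340 days → €165,000 × 0.65% × 340/365 = €999.0411
Total = €1,151.6096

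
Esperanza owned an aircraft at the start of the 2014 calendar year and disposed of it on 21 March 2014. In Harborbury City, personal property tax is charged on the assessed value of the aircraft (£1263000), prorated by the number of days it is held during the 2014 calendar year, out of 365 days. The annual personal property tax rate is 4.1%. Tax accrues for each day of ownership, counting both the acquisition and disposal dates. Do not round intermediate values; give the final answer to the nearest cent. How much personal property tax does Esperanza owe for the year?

£11349.70

Days held (1 January – 21 March 2014): 80 out of 365
Tax = £1263000 × 4.1% × 80/365 = £11349.6986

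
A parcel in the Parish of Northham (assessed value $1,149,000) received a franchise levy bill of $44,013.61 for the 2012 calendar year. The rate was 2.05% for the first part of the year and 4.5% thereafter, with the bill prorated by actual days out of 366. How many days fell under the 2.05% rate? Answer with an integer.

Let d = days at the first rate; then 366 − d days at the second rate.
$1,149,000 × [2.05%·d + 4.5%·(366−d)] / 366 = $44,013.61
Solving gives d = 100, so the new rate took effect on 10 Apr 2012.

100 days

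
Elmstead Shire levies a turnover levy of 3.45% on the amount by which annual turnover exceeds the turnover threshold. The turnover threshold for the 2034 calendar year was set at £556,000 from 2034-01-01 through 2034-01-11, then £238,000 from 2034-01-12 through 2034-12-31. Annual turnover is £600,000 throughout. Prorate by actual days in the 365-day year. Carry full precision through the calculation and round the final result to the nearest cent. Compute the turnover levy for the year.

£12,158.37

2034-01-01 to 2034-01-11: 11 days, exemption £556,000 → (£600,000 − £556,000) × 3.45% × 11/365 = £45.7479
2034-01-12 to 2034-12-31: 354 days, exemption £238,000 → (£600,000 − £238,000) × 3.45% × 354/365 = £12,112.6192
Total = £12,158.3671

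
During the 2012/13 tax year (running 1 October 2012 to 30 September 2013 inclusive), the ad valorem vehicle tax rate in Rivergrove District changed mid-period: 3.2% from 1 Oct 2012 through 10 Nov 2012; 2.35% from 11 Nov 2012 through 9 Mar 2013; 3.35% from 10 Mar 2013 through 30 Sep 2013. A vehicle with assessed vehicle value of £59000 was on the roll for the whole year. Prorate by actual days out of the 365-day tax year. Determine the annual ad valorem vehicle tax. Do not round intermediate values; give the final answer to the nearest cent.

£1774.20

1 Oct – 10 Nov 2012: 41 days at 3.2% → £59000 × 3.2% × 41/365 = £212.0767
11 Nov 2012 – 9 Mar 2013: 119 days at 2.35% → £59000 × 2.35% × 119/365 = £452.0370
10 Mar – 30 Sep 2013: 205 days at 3.35% → £59000 × 3.35% × 205/365 = £1110.0890
Total = £1774.2027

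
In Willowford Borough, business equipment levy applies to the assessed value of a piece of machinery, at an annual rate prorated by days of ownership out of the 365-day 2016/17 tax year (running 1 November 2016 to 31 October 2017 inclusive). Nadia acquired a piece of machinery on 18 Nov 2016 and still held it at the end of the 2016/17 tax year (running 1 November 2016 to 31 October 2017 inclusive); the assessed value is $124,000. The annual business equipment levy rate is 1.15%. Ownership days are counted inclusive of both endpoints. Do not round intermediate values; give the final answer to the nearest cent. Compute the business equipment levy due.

$1,359.58

Days held (18 Nov 2016 – 31 Oct 2017): 348 out of 365
Tax = $124,000 × 1.15% × 348/365 = $1,359.5836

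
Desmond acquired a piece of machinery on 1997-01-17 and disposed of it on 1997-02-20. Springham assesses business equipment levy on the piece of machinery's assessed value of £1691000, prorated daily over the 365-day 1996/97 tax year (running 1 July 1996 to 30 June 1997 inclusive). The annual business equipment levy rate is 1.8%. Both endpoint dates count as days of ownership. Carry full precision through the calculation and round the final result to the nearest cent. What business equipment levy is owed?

Days held (1997-01-17 to 1997-02-20): 35 out of 365
Tax = £1691000 × 1.8% × 35/365 = £2918.7123

£2918.71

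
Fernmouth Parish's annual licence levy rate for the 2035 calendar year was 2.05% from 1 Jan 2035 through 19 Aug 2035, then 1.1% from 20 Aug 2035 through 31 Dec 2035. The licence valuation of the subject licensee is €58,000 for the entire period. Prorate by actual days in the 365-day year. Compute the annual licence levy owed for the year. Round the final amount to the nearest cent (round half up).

€986.72

1 Jan – 19 Aug 2035: 231 days at 2.05% → €58,000 × 2.05% × 231/365 = €752.4904
20 Aug – 31 Dec 2035: 134 days at 1.1% → €58,000 × 1.1% × 134/365 = €234.2247
Total = €986.7151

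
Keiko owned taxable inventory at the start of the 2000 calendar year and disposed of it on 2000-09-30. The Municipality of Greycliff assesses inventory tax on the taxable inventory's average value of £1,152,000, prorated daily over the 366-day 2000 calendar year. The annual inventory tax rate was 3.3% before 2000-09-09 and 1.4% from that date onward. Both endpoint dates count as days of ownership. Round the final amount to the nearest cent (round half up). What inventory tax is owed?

2000-01-01 to 2000-09-08: 252 days at 3.3% → £1,152,000 × 3.3% × 252/366 = £26,174.9508
2000-09-09 to 2000-09-30: 22 days at 1.4% → £1,152,000 × 1.4% × 22/366 = £969.4426
Total = £27,144.3934

£27,144.39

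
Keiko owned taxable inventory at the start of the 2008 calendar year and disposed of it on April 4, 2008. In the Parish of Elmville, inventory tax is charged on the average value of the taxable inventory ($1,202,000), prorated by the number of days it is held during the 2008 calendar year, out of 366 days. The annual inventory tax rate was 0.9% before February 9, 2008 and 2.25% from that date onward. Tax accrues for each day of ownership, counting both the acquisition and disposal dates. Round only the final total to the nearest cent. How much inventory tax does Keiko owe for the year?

January 1 – February 8, 2008: 39 days at 0.9% → $1,202,000 × 0.9% × 39/366 = $1,152.7377
February 9 – April 4, 2008: 56 days at 2.25% → $1,202,000 × 2.25% × 56/366 = $4,138.0328
Total = $5,290.7705

$5,290.77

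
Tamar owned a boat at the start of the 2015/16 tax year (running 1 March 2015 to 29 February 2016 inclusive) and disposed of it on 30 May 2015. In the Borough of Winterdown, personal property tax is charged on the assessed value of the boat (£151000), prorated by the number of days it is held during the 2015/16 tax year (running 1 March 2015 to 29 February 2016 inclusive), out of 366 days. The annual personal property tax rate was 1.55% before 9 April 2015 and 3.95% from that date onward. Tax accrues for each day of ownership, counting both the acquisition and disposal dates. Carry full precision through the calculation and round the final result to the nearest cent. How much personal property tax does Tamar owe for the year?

1 March – 8 April 2015: 39 days at 1.55% → £151000 × 1.55% × 39/366 = £249.3975
9 April – 30 May 2015: 52 days at 3.95% → £151000 × 3.95% × 52/366 = £847.4153
Total = £1096.8128

£1096.81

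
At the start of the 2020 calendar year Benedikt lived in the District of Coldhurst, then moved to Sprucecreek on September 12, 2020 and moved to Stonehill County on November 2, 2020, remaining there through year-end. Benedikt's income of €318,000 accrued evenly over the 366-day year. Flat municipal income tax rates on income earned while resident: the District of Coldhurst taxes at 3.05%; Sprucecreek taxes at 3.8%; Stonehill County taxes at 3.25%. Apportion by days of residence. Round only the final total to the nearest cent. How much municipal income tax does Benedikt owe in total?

The District of Coldhurst, January 1 – September 11, 2020: 255 days → €318,000 × 3.05% × 255/366 = €6,757.5000
Sprucecreek, September 12 – November 1, 2020: 51 days → €318,000 × 3.8% × 51/366 = €1,683.8361
Stonehill County, November 2 – December 31, 2020: 60 days → €318,000 × 3.25% × 60/366 = €1,694.2623
Total = €10,135.5984

€10,135.60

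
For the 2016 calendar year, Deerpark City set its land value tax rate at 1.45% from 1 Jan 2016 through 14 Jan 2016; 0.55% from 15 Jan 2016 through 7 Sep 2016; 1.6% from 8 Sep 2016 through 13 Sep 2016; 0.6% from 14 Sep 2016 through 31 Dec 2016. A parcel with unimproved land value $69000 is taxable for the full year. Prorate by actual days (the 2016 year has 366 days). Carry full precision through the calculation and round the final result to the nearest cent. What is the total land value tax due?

$425.41

1 Jan – 14 Jan 2016: 14 days at 1.45% → $69000 × 1.45% × 14/366 = $38.2705
15 Jan – 7 Sep 2016: 237 days at 0.55% → $69000 × 0.55% × 237/366 = $245.7418
8 Sep – 13 Sep 2016: 6 days at 1.6% → $69000 × 1.6% × 6/366 = $18.0984
14 Sep – 31 Dec 2016: 109 days at 0.6% → $69000 × 0.6% × 109/366 = $123.2951
Total = $425.4057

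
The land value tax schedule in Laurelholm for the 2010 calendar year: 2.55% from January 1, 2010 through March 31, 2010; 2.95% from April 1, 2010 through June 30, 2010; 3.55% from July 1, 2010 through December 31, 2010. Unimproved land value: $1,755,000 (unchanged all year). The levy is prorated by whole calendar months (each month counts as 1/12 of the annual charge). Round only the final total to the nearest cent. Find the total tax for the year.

$55,282.50

January 1 – March 31, 2010: 3 months at 2.55% → $1,755,000 × 2.55% × 3/12 = $11,188.1250
April 1 – June 30, 2010: 3 months at 2.95% → $1,755,000 × 2.95% × 3/12 = $12,943.1250
July 1 – December 31, 2010: 6 months at 3.55% → $1,755,000 × 3.55% × 6/12 = $31,151.2500
Total = $55,282.5000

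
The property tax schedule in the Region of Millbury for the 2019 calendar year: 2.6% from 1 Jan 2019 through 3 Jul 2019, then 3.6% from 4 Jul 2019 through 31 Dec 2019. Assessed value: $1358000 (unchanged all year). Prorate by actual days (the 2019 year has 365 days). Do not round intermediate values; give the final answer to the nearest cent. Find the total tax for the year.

$42042.19

1 Jan – 3 Jul 2019: 184 days at 2.6% → $1358000 × 2.6% × 184/365 = $17799.1014
4 Jul – 31 Dec 2019: 181 days at 3.6% → $1358000 × 3.6% × 181/365 = $24243.0904
Total = $42042.1918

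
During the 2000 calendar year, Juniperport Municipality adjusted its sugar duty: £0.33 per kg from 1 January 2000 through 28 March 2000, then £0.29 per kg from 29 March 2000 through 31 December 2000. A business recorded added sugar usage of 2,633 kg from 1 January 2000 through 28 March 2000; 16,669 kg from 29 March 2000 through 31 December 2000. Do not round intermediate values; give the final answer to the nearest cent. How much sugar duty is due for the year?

1 January – 28 March 2000: 2,633 kg at £0.33/kg → £868.89
29 March – 31 December 2000: 16,669 kg at £0.29/kg → £4,834.01

£5,702.90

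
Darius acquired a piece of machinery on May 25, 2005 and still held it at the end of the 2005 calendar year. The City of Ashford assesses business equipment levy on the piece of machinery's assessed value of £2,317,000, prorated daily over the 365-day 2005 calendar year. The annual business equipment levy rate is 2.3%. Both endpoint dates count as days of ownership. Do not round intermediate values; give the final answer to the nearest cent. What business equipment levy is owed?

£32,266.61

Days held (May 25 – December 31, 2005): 221 out of 365
Tax = £2,317,000 × 2.3% × 221/365 = £32,266.6055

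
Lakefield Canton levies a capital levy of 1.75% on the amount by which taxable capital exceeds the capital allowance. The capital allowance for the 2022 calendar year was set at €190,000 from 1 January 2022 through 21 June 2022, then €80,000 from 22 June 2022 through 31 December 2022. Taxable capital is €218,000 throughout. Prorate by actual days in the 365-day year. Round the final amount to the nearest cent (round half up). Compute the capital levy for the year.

€1,507.88

1 January – 21 June 2022: 172 days, exemption €190,000 → (€218,000 − €190,000) × 1.75% × 172/365 = €230.9041
22 June – 31 December 2022: 193 days, exemption €80,000 → (€218,000 − €80,000) × 1.75% × 193/365 = €1,276.9726
Total = €1,507.8767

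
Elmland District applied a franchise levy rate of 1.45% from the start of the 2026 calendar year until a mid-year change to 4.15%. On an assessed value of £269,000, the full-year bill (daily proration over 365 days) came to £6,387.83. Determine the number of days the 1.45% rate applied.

Let d = days at the first rate; then 365 − d days at the second rate.
£269,000 × [1.45%·d + 4.15%·(365−d)] / 365 = £6,387.83
Solving gives d = 240, so the new rate took effect on 29 Aug 2026.

240 days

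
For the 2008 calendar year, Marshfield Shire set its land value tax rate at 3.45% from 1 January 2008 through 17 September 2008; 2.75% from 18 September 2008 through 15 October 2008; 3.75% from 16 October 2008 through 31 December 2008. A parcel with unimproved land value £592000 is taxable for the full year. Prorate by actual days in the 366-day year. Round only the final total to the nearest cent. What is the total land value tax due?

1 January – 17 September 2008: 261 days at 3.45% → £592000 × 3.45% × 261/366 = £14564.6557
18 September – 15 October 2008: 28 days at 2.75% → £592000 × 2.75% × 28/366 = £1245.4645
16 October – 31 December 2008: 77 days at 3.75% → £592000 × 3.75% × 77/366 = £4670.4918
Total = £20480.6120

£20480.61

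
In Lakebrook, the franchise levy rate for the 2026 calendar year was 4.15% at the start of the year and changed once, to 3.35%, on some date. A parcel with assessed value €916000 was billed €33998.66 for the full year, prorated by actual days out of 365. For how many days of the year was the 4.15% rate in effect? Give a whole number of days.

Let d = days at the first rate; then 365 − d days at the second rate.
€916000 × [4.15%·d + 3.35%·(365−d)] / 365 = €33998.66
Solving gives d = 165, so the new rate took effect on June 15, 2026.

165 days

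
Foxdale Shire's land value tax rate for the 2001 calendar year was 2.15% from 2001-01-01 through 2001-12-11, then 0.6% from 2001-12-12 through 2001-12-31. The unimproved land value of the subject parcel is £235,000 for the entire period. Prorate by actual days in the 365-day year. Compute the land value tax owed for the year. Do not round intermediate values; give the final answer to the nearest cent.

£4,852.91

2001-01-01 to 2001-12-11: 345 days at 2.15% → £235,000 × 2.15% × 345/365 = £4,775.6507
2001-12-12 to 2001-12-31: 20 days at 0.6% → £235,000 × 0.6% × 20/365 = £77.2603
Total = £4,852.9110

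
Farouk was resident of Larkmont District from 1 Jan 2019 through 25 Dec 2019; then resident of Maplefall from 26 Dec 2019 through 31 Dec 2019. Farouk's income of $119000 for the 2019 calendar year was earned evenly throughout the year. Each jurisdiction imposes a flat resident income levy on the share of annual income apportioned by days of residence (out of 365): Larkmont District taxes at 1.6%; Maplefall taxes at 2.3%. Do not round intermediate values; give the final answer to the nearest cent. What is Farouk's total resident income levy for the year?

$1917.69

Larkmont District, 1 Jan – 25 Dec 2019: 359 days → $119000 × 1.6% × 359/365 = $1872.7014
Maplefall, 26 Dec – 31 Dec 2019: 6 days → $119000 × 2.3% × 6/365 = $44.9918
Total = $1917.6932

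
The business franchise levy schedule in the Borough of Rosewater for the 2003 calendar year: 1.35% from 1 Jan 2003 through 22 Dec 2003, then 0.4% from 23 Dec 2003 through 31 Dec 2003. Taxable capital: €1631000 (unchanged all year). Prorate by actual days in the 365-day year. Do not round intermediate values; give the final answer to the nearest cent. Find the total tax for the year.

€21636.44

1 Jan – 22 Dec 2003: 356 days at 1.35% → €1631000 × 1.35% × 356/365 = €21475.5781
23 Dec – 31 Dec 2003: 9 days at 0.4% → €1631000 × 0.4% × 9/365 = €160.8658
Total = €21636.4438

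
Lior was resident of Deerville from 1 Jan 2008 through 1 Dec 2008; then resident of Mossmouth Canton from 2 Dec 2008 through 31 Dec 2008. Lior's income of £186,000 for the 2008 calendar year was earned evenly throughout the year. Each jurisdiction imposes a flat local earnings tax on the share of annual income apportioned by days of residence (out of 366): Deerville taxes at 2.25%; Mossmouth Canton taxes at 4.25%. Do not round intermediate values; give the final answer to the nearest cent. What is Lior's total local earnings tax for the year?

£4,489.92

Deerville, 1 Jan – 1 Dec 2008: 336 days → £186,000 × 2.25% × 336/366 = £3,841.9672
Mossmouth Canton, 2 Dec – 31 Dec 2008: 30 days → £186,000 × 4.25% × 30/366 = £647.9508
Total = £4,489.9180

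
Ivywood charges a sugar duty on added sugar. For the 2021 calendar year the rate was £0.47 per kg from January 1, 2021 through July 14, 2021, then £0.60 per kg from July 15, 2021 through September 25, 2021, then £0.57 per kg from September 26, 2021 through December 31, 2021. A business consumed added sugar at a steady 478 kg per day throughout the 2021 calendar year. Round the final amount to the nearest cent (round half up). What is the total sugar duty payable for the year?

£91,173.72

January 1 – July 14, 2021: 195 days × 478 kg/day = 93,210 kg at £0.47/kg → £43,808.70
July 15 – September 25, 2021: 73 days × 478 kg/day = 34,894 kg at £0.60/kg → £20,936.40
September 26 – December 31, 2021: 97 days × 478 kg/day = 46,366 kg at £0.57/kg → £26,428.62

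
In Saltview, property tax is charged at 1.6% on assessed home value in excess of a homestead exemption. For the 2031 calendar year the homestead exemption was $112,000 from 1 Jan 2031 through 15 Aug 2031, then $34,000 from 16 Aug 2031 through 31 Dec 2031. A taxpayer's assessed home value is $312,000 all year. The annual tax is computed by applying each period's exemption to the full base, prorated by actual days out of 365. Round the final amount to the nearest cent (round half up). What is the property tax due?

$3,671.85

1 Jan – 15 Aug 2031: 227 days, exemption $112,000 → ($312,000 − $112,000) × 1.6% × 227/365 = $1,990.1370
16 Aug – 31 Dec 2031: 138 days, exemption $34,000 → ($312,000 − $34,000) × 1.6% × 138/365 = $1,681.7096
Total = $3,671.8466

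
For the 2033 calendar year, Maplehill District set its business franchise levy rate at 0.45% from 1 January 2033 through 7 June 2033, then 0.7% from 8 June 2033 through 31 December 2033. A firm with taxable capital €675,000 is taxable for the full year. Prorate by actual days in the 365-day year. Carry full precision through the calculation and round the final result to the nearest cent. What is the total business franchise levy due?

1 January – 7 June 2033: 158 days at 0.45% → €675,000 × 0.45% × 158/365 = €1,314.8630
8 June – 31 December 2033: 207 days at 0.7% → €675,000 × 0.7% × 207/365 = €2,679.6575
Total = €3,994.5205

€3,994.52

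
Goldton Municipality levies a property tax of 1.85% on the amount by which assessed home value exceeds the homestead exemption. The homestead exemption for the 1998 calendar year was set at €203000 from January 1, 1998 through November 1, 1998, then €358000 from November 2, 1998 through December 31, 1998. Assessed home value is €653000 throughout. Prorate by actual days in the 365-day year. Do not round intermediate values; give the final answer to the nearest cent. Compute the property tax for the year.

€7853.63

January 1 – November 1, 1998: 305 days, exemption €203000 → (€653000 − €203000) × 1.85% × 305/365 = €6956.5068
November 2 – December 31, 1998: 60 days, exemption €358000 → (€653000 − €358000) × 1.85% × 60/365 = €897.1233
Total = €7853.6301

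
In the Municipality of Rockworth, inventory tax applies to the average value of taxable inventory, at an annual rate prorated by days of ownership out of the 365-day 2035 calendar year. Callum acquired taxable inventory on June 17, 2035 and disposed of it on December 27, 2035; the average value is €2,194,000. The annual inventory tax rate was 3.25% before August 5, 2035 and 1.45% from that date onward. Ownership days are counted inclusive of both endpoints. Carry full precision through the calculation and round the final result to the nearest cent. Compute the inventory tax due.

€22,210.49

June 17 – August 4, 2035: 49 days at 3.25% → €2,194,000 × 3.25% × 49/365 = €9,572.4521
August 5 – December 27, 2035: 145 days at 1.45% → €2,194,000 × 1.45% × 145/365 = €12,638.0411
Total = €22,210.4932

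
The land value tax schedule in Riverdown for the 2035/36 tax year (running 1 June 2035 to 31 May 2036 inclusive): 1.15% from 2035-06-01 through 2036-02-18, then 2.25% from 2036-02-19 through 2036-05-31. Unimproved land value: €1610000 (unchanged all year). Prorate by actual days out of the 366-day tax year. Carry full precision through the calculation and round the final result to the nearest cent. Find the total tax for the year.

2035-06-01 to 2036-02-18: 263 days at 1.15% → €1610000 × 1.15% × 263/366 = €13304.4945
2036-02-19 to 2036-05-31: 103 days at 2.25% → €1610000 × 2.25% × 103/366 = €10194.4672
Total = €23498.9617

€23498.96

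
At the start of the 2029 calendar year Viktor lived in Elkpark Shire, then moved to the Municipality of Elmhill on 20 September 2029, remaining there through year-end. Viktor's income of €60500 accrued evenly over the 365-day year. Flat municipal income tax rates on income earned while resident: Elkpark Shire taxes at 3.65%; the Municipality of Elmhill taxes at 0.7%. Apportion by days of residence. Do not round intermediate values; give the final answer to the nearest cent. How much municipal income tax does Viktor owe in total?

€1704.61

Elkpark Shire, 1 January – 19 September 2029: 262 days → €60500 × 3.65% × 262/365 = €1585.1000
The Municipality of Elmhill, 20 September – 31 December 2029: 103 days → €60500 × 0.7% × 103/365 = €119.5082
Total = €1704.6082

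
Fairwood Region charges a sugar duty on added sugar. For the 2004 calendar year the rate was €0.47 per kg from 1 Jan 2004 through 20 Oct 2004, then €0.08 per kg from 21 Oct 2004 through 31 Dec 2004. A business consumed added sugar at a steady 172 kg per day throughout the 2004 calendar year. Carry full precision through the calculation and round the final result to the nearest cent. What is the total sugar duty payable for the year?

€24,757.68

1 Jan – 20 Oct 2004: 294 days × 172 kg/day = 50,568 kg at €0.47/kg → €23,766.96
21 Oct – 31 Dec 2004: 72 days × 172 kg/day = 12,384 kg at €0.08/kg → €990.72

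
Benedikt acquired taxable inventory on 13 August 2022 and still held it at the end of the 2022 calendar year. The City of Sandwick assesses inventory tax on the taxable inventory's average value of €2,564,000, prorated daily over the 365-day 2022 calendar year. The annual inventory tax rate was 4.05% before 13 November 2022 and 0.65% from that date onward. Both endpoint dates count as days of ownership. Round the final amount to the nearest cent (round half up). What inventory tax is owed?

13 August – 12 November 2022: 92 days at 4.05% → €2,564,000 × 4.05% × 92/365 = €26,173.8740
13 November – 31 December 2022: 49 days at 0.65% → €2,564,000 × 0.65% × 49/365 = €2,237.3534
Total = €28,411.2274

€28,411.23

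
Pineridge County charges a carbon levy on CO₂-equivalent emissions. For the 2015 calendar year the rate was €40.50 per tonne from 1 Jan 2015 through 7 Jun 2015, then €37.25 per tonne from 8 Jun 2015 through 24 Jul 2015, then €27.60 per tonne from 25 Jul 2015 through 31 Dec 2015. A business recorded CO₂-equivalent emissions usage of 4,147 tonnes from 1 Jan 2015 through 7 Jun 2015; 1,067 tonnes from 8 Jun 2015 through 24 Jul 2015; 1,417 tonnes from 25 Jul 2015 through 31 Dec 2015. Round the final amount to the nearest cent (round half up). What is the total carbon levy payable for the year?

1 Jan – 7 Jun 2015: 4,147 tonnes at €40.50/tonne → €167953.50
8 Jun – 24 Jul 2015: 1,067 tonnes at €37.25/tonne → €39745.75
25 Jul – 31 Dec 2015: 1,417 tonnes at €27.60/tonne → €39109.20

€246808.45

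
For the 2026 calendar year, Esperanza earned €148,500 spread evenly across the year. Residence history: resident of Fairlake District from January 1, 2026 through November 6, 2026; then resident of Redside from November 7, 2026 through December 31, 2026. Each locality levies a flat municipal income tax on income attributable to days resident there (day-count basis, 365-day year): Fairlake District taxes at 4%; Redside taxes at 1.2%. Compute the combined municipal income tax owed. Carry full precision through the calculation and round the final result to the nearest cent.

€5,313.45

Fairlake District, January 1 – November 6, 2026: 310 days → €148,500 × 4% × 310/365 = €5,044.9315
Redside, November 7 – December 31, 2026: 55 days → €148,500 × 1.2% × 55/365 = €268.5205
Total = €5,313.4521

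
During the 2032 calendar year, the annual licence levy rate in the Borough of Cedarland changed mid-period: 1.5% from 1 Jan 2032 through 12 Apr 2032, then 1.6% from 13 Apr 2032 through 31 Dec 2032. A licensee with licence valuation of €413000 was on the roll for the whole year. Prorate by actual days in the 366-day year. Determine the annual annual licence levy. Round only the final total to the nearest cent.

€6491.77

1 Jan – 12 Apr 2032: 103 days at 1.5% → €413000 × 1.5% × 103/366 = €1743.4016
13 Apr – 31 Dec 2032: 263 days at 1.6% → €413000 × 1.6% × 263/366 = €4748.3716
Total = €6491.7732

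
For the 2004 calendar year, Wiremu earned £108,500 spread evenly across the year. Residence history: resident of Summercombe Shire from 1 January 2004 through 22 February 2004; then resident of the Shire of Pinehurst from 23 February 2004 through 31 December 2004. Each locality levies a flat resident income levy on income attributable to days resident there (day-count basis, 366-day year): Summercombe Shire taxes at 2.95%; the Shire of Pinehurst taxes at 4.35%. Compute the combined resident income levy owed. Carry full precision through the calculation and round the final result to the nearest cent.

Summercombe Shire, 1 January – 22 February 2004: 53 days → £108,500 × 2.95% × 53/366 = £463.4966
The Shire of Pinehurst, 23 February – 31 December 2004: 313 days → £108,500 × 4.35% × 313/366 = £4,036.2889
Total = £4,499.7855

£4,499.79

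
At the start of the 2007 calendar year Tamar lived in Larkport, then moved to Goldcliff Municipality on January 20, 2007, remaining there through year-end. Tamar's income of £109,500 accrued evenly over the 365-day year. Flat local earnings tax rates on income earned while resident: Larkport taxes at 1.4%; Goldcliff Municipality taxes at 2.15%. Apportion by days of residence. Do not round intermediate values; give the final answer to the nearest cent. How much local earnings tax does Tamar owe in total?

Larkport, January 1 – January 19, 2007: 19 days → £109,500 × 1.4% × 19/365 = £79.8000
Goldcliff Municipality, January 20 – December 31, 2007: 346 days → £109,500 × 2.15% × 346/365 = £2,231.7000
Total = £2,311.5000

£2,311.50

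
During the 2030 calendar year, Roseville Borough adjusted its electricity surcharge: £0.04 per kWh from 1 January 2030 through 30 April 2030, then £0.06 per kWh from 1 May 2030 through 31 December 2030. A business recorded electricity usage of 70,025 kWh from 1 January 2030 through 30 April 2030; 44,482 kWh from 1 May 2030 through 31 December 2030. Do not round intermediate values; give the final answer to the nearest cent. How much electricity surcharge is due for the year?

£5,469.92

1 January – 30 April 2030: 70,025 kWh at £0.04/kWh → £2,801.00
1 May – 31 December 2030: 44,482 kWh at £0.06/kWh → £2,668.92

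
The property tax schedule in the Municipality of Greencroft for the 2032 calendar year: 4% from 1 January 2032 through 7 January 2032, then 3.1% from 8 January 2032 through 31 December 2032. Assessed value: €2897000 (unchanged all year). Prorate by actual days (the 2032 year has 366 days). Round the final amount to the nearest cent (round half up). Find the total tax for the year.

1 January – 7 January 2032: 7 days at 4% → €2897000 × 4% × 7/366 = €2216.2842
8 January – 31 December 2032: 359 days at 3.1% → €2897000 × 3.1% × 359/366 = €88089.3798
Total = €90305.6639

€90305.66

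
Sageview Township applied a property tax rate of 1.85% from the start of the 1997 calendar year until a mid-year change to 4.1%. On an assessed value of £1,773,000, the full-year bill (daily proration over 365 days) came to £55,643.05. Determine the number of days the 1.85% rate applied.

156 days

Let d = days at the first rate; then 365 − d days at the second rate.
£1,773,000 × [1.85%·d + 4.1%·(365−d)] / 365 = £55,643.05
Solving gives d = 156, so the new rate took effect on 6 June 1997.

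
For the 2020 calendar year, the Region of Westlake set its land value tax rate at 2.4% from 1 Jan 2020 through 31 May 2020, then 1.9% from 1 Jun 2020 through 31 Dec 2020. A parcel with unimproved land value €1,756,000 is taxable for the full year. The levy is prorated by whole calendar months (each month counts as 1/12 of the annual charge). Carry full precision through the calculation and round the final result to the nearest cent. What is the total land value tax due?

1 Jan – 31 May 2020: 5 months at 2.4% → €1,756,000 × 2.4% × 5/12 = €17,560.0000
1 Jun – 31 Dec 2020: 7 months at 1.9% → €1,756,000 × 1.9% × 7/12 = €19,462.3333
Total = €37,022.3333

€37,022.33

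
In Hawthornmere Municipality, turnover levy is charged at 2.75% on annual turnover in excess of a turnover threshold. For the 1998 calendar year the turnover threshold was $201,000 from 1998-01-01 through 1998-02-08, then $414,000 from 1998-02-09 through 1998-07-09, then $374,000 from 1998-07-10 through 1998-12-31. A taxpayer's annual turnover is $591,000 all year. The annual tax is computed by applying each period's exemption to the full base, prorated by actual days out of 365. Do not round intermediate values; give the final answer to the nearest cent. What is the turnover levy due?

1998-01-01 to 1998-02-08: 39 days, exemption $201,000 → ($591,000 − $201,000) × 2.75% × 39/365 = $1,145.9589
1998-02-09 to 1998-07-09: 151 days, exemption $414,000 → ($591,000 − $414,000) × 2.75% × 151/365 = $2,013.6781
1998-07-10 to 1998-12-31: 175 days, exemption $374,000 → ($591,000 − $374,000) × 2.75% × 175/365 = $2,861.1301
Total = $6,020.7671

$6,020.77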